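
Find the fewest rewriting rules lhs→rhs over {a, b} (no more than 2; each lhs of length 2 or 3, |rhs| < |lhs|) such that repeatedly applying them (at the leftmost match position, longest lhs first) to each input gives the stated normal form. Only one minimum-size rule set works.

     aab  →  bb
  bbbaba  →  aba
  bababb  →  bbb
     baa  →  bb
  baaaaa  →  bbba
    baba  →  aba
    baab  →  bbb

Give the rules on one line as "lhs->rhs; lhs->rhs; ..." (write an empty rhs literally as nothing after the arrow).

  | aab => bb
  | bbbaba => bbaba => baba => aba
  | bababb => ababb => aabb => bbb
  | baa => bb

aa->b; bab->ab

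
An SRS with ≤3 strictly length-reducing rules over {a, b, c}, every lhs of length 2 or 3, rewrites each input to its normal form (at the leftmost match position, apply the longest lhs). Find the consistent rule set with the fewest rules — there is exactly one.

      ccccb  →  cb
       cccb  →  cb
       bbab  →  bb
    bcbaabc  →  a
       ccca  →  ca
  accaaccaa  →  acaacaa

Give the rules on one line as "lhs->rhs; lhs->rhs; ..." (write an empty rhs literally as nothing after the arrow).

ba->; bc->; cc->c

  | ccccb => cccb => ccb => cb
  | cccb => ccb => cb
  | bbab => bb
  | bcbaabc => baabc => abc => a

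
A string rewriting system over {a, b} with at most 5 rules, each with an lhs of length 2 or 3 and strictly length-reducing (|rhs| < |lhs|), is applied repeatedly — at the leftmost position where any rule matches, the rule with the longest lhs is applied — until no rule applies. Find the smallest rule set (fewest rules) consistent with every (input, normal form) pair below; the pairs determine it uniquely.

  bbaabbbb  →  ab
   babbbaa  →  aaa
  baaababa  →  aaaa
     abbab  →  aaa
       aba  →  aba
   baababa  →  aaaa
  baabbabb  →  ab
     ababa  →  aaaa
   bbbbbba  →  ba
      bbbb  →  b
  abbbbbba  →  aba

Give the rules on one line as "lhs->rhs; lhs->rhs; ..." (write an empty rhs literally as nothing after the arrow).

  | bbaabbbb => baabbbb => aabbbb => abbbb => abbb => abb => ab
  | babbbaa => aabbaa => abbaa => abaa => aaa
  | baaababa => aaababa => aababa => ababa => aaaa
  | abbab => abab => aaa

aab->ab; baa->aa; bab->aa; bb->b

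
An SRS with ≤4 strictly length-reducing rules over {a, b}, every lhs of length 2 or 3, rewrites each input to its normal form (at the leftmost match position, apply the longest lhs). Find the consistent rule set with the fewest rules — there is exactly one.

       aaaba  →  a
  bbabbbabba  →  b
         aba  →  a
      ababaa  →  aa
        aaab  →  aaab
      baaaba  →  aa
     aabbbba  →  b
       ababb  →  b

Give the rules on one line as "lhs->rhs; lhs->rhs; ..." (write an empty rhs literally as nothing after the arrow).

aba->bb; abb->ba; ba->b; bb->a

  | aaaba => aabb => aba => bb => a
  | bbabbbabba => aabbbabba => abababba => bbbabba => ababba => bbbba => abba => baa => ba => b
  | aba => bb => a
  | ababaa => bbbaa => abaa => bba => aa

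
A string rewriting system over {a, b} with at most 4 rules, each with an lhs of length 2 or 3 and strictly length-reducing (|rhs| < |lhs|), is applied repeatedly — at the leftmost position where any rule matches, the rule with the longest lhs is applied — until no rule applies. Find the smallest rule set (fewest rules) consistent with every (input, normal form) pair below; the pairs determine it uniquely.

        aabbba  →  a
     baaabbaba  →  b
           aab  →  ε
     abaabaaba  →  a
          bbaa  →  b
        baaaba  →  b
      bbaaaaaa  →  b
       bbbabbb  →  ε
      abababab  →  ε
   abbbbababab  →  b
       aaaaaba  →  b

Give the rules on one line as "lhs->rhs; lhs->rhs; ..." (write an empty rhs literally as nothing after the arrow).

  | aabbba => bbbba => bba => a
  | baaabbaba => bbabbaba => abbaba => bbaba => aba => ab => b
  | aab => bb => ε
  | abaabaaba => ababaaba => abbaaba => bbaaba => aaba => bba => a

aa->b; ab->b; aba->ab; bb->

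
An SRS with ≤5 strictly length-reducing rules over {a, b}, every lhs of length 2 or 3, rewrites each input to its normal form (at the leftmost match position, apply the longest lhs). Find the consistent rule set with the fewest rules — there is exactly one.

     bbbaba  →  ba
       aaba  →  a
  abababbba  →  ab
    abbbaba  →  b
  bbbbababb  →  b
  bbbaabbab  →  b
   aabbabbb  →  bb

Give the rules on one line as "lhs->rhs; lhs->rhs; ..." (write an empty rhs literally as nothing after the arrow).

  | bbbaba => babba => ba
  | aaba => a
  | abababbba => babbba => bba => ab
  | abbbaba => baba => b

aab->; aba->; abb->; bba->ab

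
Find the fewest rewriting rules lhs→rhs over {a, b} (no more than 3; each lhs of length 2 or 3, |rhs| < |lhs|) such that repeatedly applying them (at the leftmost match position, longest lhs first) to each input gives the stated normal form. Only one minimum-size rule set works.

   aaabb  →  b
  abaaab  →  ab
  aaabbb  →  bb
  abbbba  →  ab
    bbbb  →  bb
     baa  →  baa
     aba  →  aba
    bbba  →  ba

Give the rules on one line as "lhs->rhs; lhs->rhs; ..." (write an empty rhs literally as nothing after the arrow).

  | aaabb => bbb => b
  | abaaab => abbb => ab
  | aaabbb => bbbb => bb
  | abbbba => abba => ab

aaa->b; bba->b; bbb->b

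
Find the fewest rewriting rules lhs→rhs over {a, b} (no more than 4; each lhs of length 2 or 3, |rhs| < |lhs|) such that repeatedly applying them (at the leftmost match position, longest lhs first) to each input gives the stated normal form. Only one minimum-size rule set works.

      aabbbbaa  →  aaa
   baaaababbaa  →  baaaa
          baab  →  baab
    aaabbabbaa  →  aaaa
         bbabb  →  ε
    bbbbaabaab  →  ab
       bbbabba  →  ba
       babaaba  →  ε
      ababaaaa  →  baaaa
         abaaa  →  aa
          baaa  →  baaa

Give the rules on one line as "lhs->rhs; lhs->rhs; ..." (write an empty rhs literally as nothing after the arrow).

  | aabbbbaa => aabbaa => aaa
  | baaaababbaa => baaabbaa => baaaa
  | baab
  | aaabbabbaa => aaabbaa => aaaa

aba->; bab->bb; bb->; bba->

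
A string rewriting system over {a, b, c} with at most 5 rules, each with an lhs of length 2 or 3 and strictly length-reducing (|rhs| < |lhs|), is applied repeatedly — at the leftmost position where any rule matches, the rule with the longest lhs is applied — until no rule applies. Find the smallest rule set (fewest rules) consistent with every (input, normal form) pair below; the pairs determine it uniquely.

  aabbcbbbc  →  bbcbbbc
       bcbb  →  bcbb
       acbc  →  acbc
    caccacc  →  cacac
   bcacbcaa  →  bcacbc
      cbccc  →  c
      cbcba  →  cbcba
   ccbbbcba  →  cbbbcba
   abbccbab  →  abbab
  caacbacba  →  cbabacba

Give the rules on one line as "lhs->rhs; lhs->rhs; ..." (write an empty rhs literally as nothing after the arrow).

aa->; aac->ba; bcc->; cc->c

  | aabbcbbbc => bbcbbbc
  | bcbb
  | acbc
  | caccacc => cacacc => cacac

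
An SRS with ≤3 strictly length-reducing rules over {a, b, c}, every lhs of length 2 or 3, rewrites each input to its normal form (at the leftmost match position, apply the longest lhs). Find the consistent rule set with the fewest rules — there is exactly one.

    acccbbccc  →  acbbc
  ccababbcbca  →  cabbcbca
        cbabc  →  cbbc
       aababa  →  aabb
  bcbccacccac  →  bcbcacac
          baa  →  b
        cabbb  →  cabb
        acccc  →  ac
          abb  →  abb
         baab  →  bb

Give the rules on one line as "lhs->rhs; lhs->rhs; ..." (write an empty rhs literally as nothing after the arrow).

ba->b; bbb->bb; cc->c

  | acccbbccc => accbbccc => acbbccc => acbbcc => acbbc
  | ccababbcbca => cababbcbca => cabbbcbca => cabbcbca
  | cbabc => cbbc
  | aababa => aabba => aabb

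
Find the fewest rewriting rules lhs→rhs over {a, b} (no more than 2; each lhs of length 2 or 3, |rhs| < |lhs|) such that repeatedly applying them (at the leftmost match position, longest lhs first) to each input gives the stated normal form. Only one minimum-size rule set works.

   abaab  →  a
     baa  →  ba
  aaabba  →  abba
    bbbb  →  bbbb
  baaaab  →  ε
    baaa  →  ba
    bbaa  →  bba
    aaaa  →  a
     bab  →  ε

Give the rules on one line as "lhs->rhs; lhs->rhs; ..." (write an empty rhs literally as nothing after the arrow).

aa->a; bab->

  | abaab => abab => a
  | baa => ba
  | aaabba => aabba => abba
  | bbbb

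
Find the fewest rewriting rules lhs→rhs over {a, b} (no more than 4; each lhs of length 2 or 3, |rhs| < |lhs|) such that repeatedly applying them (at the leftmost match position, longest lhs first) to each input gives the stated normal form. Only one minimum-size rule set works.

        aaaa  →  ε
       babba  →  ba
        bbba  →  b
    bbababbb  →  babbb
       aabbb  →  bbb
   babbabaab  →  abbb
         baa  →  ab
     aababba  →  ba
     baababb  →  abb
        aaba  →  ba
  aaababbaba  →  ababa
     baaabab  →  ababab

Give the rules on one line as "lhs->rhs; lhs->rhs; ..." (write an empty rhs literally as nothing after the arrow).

  | aaaa => aa => ε
  | babba => ba
  | bbba => b
  | bbababbb => babbb

aa->; baa->ab; bba->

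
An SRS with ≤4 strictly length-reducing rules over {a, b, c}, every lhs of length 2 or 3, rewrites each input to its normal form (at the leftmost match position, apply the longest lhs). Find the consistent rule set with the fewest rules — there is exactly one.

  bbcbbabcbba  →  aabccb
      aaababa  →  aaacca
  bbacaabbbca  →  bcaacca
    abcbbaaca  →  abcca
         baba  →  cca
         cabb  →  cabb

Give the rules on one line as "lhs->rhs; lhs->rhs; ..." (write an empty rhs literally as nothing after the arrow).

ba->; bab->cc; bbc->ab

  | bbcbbabcbba => abbbabcbba => abbcccbba => aabccbba => aabccb
  | aaababa => aaacca
  | bbacaabbbca => bcaabbbca => bcaababa => bcaacca
  | abcbbaaca => abcbaca => abcca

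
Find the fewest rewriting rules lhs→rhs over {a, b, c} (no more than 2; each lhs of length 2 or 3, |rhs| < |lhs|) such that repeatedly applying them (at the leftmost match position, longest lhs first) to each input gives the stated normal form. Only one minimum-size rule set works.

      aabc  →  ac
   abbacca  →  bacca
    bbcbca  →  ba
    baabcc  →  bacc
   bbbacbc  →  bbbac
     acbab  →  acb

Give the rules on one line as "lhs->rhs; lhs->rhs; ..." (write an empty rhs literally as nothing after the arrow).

  | aabc => ac
  | abbacca => bacca
  | bbcbca => bbca => ba
  | baabcc => bacc

ab->; bc->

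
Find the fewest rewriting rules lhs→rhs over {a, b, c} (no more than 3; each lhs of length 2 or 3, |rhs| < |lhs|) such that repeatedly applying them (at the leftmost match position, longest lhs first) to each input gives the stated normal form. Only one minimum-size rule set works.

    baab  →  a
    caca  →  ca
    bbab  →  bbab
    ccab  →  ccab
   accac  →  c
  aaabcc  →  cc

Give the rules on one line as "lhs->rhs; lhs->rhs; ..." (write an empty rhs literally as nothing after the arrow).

  | baab => bc => a
  | caca => ca
  | bbab
  | ccab

aab->c; ac->; bc->a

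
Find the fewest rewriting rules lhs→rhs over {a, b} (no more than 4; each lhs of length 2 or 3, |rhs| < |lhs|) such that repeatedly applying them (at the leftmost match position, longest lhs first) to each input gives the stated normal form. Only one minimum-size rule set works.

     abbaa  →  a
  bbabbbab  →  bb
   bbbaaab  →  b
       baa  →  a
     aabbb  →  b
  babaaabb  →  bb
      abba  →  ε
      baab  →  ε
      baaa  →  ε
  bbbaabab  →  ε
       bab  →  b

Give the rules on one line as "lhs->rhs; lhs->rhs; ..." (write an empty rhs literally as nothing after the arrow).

  | abbaa => baa => a
  | bbabbbab => bbbbab => bbab => bb
  | bbbaaab => baaab => aab => b
  | baa => a

aa->; ab->; ba->; bbb->b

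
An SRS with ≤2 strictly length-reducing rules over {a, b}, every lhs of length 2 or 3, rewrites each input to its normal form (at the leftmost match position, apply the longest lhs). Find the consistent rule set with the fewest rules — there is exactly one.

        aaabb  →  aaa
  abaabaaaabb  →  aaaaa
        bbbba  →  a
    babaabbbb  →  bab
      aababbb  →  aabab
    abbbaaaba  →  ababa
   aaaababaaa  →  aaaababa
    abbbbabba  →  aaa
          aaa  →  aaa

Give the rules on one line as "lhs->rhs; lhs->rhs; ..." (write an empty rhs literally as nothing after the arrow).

  | aaabb => aaa
  | abaabaaaabb => abbaaaabb => aaaaabb => aaaaa
  | bbbba => bba => a
  | babaabbbb => babbbbb => babbb => bab

baa->b; bb->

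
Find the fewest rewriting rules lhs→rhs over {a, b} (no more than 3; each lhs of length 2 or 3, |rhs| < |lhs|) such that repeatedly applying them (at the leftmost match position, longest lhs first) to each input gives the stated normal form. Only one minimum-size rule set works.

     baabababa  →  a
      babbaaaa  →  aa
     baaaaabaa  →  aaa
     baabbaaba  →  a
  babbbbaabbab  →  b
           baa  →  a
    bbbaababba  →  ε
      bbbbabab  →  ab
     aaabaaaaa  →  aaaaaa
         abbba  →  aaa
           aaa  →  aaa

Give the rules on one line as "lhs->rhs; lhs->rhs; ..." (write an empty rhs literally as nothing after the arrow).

  | baabababa => abababa => ababa => aba => a
  | babbaaaa => bbaaaa => baaa => aa
  | baaaaabaa => aaaabaa => aabaaa => baaaa => aaa
  | baabbaaba => abbaaba => ababa => aba => a

aab->ba; ba->; bbb->a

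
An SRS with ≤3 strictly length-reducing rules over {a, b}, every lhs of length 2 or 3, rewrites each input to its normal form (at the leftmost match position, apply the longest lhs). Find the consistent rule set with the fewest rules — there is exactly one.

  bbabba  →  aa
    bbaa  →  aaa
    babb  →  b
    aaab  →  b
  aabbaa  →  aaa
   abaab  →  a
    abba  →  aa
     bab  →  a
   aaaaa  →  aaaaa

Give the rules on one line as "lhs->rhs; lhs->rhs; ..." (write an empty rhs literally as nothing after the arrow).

  | bbabba => aabba => abba => bba => aa
  | bbaa => aaa
  | babb => bbb => ab => b
  | aaab => aab => ab => b

ab->b; bb->a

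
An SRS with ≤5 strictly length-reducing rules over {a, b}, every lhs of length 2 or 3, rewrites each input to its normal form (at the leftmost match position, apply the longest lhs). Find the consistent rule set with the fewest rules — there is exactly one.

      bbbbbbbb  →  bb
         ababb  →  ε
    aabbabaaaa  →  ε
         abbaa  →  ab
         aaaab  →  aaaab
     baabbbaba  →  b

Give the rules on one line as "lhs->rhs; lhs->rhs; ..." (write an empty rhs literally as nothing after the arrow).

aba->b; baa->; bab->; bbb->

  | bbbbbbbb => bbbbb => bb
  | ababb => bbb => ε
  | aabbabaaaa => aabaaaa => abaaa => baa => ε
  | abbaa => ab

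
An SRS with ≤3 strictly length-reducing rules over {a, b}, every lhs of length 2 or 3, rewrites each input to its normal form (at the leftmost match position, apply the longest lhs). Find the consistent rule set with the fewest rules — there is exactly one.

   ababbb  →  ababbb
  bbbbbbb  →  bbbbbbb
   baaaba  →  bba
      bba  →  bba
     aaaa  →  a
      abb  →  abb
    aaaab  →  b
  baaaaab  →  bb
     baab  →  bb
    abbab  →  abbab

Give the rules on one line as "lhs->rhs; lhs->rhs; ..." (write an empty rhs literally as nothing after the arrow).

  | ababbb
  | bbbbbbb
  | baaaba => baaba => bba
  | bba

aa->a; aab->b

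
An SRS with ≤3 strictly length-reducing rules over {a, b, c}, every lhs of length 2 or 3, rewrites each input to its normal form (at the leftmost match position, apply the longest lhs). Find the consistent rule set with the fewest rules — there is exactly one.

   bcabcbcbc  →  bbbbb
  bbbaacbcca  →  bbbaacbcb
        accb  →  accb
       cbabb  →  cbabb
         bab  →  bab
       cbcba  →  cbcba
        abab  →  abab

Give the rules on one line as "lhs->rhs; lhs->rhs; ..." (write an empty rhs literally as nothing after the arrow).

bbc->bb; ca->b

  | bcabcbcbc => bbbcbcbc => bbbbcbc => bbbbbc => bbbbb
  | bbbaacbcca => bbbaacbcb
  | accb
  | cbabb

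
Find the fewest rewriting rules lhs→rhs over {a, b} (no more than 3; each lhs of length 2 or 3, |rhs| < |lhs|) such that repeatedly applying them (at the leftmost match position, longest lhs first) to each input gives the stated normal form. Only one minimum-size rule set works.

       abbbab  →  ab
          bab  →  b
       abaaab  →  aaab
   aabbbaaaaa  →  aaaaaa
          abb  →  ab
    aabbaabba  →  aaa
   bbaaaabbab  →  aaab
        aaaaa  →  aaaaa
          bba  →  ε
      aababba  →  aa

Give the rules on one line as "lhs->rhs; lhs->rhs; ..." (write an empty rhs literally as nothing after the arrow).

  | abbbab => abbab => abab => ab
  | bab => b
  | abaaab => aaab
  | aabbbaaaaa => aabbaaaaa => aabaaaaa => aaaaaa

ba->; bb->b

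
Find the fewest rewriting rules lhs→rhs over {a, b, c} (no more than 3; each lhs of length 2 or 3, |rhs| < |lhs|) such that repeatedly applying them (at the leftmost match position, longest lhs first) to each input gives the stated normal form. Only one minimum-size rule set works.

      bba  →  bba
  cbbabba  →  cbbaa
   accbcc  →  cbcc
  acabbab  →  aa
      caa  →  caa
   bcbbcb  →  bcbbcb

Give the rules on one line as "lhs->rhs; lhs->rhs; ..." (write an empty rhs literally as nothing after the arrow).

ab->a; ac->

  | bba
  | cbbabba => cbbaba => cbbaa
  | accbcc => cbcc
  | acabbab => abbab => abab => aab => aa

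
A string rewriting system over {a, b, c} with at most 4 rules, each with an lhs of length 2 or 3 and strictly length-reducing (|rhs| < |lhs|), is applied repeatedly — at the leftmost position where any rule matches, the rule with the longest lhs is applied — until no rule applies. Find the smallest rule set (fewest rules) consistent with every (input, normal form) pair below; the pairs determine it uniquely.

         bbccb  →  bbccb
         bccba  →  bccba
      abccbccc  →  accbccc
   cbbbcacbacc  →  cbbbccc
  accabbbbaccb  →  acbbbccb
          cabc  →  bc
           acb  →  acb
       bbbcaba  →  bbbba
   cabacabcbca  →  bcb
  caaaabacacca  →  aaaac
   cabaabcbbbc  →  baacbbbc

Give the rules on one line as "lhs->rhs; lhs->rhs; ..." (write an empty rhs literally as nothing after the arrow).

  | bbccb
  | bccba
  | abccbccc => accbccc
  | cbbbcacbacc => cbbbcbacc => cbbbccc

ab->a; bac->c; ca->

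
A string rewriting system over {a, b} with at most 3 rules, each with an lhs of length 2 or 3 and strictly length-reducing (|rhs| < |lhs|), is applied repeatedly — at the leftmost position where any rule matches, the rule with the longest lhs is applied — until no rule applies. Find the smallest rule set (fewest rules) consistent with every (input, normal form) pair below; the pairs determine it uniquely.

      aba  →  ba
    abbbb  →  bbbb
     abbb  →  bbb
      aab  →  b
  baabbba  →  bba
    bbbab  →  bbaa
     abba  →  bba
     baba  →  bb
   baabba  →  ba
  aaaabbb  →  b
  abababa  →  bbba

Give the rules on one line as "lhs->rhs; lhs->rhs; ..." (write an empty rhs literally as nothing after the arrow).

aaa->bb; ab->b; bab->aa

  | aba => ba
  | abbbb => bbbb
  | abbb => bbb
  | aab => ab => b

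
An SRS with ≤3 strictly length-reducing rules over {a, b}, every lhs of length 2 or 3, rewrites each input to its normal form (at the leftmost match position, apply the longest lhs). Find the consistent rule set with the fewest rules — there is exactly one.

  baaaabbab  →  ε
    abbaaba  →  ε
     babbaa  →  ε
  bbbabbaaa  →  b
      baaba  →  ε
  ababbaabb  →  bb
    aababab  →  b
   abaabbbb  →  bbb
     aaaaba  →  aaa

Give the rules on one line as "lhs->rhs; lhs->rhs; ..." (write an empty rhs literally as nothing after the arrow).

ab->; aba->; ba->

  | baaaabbab => aaabbab => aabab => ab => ε
  | abbaaba => baaba => aba => ε
  | babbaa => bbaa => ba => ε
  | bbbabbaaa => bbbbaaa => bbbaa => bba => b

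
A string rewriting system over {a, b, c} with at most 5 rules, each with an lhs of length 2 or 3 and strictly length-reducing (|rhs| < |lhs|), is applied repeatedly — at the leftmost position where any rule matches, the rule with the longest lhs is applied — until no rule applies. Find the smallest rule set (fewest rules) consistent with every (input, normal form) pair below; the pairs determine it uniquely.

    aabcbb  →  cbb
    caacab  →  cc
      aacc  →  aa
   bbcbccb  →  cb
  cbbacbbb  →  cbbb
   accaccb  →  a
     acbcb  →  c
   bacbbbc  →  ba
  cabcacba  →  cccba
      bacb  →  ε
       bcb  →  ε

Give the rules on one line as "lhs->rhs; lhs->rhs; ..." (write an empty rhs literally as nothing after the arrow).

  | aabcbb => acbb => cbb
  | caacab => cacab => ccab => cc
  | aacc => aa
  | bbcbccb => babccb => bccb => acb => cb

ab->; ac->c; acc->a; bc->a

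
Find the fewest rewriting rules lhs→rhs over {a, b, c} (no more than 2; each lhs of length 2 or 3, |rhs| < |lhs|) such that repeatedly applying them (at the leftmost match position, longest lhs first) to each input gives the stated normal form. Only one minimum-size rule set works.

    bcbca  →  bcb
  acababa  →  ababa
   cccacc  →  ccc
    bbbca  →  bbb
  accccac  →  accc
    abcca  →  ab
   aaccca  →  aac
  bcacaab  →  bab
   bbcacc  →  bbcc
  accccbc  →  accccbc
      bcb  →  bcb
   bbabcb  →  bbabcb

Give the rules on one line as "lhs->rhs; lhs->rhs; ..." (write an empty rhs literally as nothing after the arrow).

  | bcbca => bcb
  | acababa => ababa
  | cccacc => ccc
  | bbbca => bbb

ca->; cca->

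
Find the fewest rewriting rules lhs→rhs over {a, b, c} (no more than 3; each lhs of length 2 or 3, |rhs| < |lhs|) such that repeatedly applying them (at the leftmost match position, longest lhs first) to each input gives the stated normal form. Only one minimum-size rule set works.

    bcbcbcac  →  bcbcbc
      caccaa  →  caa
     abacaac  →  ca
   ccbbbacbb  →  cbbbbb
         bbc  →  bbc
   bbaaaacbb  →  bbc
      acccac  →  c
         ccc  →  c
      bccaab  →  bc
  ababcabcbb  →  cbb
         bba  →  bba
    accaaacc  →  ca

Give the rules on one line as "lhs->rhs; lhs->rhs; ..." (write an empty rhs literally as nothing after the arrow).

  | bcbcbcac => bcbcbc
  | caccaa => ccaa => caa
  | abacaac => cacaac => caac => ca
  | ccbbbacbb => cbbbacbb => cbbbbb

ab->c; ac->; cc->c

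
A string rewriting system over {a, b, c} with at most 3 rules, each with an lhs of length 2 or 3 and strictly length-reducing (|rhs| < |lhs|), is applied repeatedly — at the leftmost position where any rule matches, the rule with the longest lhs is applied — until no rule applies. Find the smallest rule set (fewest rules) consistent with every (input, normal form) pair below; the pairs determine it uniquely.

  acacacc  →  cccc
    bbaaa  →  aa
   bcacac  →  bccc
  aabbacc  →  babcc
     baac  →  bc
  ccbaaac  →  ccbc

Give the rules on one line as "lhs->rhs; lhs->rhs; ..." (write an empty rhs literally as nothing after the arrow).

aab->ba; ac->c; bba->

  | acacacc => cacacc => ccacc => cccc
  | bbaaa => aa
  | bcacac => bccac => bccc
  | aabbacc => babacc => babcc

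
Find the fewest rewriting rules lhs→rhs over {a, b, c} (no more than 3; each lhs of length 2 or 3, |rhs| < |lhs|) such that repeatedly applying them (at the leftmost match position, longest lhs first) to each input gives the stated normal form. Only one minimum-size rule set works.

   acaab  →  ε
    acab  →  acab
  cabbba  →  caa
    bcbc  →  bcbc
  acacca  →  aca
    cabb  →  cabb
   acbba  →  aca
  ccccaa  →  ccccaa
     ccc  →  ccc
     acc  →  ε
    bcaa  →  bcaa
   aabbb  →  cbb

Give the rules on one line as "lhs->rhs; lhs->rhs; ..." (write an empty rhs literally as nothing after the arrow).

aab->c; acc->; ba->a

  | acaab => acc => ε
  | acab
  | cabbba => cabba => caba => caa
  | bcbc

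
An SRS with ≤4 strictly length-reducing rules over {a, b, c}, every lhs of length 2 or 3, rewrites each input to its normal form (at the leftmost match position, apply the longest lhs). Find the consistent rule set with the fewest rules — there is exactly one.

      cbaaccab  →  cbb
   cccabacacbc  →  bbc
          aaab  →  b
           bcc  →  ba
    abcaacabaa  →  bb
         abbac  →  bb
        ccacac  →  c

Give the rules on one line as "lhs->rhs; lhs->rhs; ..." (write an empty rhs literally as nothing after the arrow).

aa->; ab->b; ac->; cc->a

  | cbaaccab => cbccab => cbaab => cbb
  | cccabacacbc => acabacacbc => abacacbc => bacacbc => bacbc => bbc
  | aaab => ab => b
  | bcc => ba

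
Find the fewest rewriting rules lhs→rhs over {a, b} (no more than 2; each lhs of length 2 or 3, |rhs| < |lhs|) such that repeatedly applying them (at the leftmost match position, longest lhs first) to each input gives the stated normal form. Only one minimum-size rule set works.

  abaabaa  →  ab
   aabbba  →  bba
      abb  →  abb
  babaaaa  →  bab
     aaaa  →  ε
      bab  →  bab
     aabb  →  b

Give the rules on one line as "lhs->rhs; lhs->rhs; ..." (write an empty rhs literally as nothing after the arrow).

aa->; aab->

  | abaabaa => abaa => ab
  | aabbba => bba
  | abb
  | babaaaa => babaa => bab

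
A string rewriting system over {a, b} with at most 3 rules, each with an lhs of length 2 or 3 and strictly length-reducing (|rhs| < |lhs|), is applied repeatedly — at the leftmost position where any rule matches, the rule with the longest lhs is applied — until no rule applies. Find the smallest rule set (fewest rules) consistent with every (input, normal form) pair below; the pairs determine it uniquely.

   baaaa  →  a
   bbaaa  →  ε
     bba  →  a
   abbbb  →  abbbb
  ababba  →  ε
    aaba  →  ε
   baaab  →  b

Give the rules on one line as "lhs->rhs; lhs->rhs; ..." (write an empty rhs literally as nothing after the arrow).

  | baaaa => aaaa => a
  | bbaaa => baaa => aaa => ε
  | bba => ba => a
  | abbbb

aaa->; ba->a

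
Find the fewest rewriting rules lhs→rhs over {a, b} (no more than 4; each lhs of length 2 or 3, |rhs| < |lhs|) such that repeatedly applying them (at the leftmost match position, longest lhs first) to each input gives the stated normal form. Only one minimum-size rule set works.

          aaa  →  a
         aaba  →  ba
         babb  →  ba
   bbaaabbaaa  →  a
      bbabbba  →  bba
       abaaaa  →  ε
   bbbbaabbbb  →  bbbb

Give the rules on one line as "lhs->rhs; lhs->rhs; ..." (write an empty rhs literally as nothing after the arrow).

  | aaa => a
  | aaba => ba
  | babb => bab => ba
  | bbaaabbaaa => baaabbaaa => aaabbaaa => abbaaa => abaaa => aaa => a

aa->; ab->a; aba->a; baa->aa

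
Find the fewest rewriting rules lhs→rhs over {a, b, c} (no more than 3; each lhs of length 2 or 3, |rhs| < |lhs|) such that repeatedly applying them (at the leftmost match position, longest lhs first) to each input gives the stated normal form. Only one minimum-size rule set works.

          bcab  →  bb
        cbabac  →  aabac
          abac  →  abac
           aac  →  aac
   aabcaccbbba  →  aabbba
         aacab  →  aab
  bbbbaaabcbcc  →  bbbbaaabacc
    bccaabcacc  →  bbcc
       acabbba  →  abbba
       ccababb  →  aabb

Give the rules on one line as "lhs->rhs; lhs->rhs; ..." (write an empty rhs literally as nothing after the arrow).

  | bcab => bb
  | cbabac => aabac
  | abac
  | aac

ca->; cb->a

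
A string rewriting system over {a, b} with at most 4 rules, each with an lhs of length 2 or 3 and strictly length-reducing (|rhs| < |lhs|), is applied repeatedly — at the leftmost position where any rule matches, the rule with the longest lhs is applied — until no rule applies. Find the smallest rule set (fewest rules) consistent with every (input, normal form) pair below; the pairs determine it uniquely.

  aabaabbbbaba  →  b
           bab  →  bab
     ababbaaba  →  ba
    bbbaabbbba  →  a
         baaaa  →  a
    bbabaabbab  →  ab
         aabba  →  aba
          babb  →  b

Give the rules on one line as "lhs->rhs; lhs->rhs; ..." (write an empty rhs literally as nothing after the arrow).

aa->b; aaa->a; abb->; bb->a

  | aabaabbbbaba => bbaabbbbaba => aaabbbbaba => abbbbaba => bbaba => aaba => bba => aa => b
  | bab
  | ababbaaba => abaaba => abbba => ba
  | bbbaabbbba => abaabbbba => abbbbbba => bbbba => abba => a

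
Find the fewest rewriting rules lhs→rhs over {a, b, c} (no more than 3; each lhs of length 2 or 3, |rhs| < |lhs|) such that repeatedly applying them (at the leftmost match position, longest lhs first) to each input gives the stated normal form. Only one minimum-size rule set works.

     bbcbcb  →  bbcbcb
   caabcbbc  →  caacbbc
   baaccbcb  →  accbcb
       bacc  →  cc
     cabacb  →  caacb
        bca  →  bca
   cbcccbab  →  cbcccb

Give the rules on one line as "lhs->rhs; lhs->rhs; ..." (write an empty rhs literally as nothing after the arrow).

ab->a; ba->

  | bbcbcb
  | caabcbbc => caacbbc
  | baaccbcb => accbcb
  | bacc => cc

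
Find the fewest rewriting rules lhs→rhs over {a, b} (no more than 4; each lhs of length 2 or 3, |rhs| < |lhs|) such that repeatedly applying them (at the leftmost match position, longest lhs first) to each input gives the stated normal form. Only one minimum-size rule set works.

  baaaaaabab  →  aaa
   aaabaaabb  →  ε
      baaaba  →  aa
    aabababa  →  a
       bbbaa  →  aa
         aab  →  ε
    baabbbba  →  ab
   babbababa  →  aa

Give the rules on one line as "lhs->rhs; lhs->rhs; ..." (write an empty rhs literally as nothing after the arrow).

  | baaaaaabab => aaaaaabab => aaaaab => aaa
  | aaabaaabb => aaaabb => aab => ε
  | baaaba => aaaba => aa
  | aabababa => ababa => aaba => a

aab->; ba->a; bba->ab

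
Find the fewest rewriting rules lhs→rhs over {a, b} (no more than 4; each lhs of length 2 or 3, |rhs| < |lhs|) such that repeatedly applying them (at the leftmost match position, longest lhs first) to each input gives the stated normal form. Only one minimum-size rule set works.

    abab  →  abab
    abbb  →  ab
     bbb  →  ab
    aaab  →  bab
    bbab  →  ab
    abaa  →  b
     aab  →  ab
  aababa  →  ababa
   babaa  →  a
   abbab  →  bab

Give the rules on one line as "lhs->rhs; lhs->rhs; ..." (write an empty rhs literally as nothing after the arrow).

  | abab
  | abbb => aab => ab
  | bbb => ab
  | aaab => bab

aa->b; aab->ab; bb->a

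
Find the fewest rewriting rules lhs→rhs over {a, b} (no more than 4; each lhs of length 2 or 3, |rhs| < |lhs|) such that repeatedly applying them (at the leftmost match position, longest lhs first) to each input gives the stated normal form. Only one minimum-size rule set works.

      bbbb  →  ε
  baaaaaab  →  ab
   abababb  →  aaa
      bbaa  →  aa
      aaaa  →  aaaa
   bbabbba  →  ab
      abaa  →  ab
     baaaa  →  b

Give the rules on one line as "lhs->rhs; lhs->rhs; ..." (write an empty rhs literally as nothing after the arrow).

ba->b; bab->ab; bb->

  | bbbb => bb => ε
  | baaaaaab => baaaaab => baaaab => baaab => baab => bab => ab
  | abababb => aababb => aaabb => aaa
  | bbaa => aa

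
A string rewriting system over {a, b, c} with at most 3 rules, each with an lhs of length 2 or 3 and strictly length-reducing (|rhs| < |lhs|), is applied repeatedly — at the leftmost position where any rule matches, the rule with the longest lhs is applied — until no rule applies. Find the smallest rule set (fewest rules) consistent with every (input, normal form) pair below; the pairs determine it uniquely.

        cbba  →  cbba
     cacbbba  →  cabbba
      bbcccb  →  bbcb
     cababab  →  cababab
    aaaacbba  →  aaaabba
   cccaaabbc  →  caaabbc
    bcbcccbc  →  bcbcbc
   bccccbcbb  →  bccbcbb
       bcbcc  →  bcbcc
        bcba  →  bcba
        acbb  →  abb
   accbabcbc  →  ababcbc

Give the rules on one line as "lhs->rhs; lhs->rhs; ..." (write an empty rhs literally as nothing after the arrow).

ac->a; ccc->c

  | cbba
  | cacbbba => cabbba
  | bbcccb => bbcb
  | cababab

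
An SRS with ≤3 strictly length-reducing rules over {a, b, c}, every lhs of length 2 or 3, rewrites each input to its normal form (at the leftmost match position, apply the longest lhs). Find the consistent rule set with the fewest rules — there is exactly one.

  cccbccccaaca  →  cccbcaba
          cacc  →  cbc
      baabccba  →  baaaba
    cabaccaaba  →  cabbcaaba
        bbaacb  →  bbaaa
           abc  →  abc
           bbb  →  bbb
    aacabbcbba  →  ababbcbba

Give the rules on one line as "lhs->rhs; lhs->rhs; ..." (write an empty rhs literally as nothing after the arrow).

ac->b; acb->aa; bcc->a

  | cccbccccaaca => cccaccaaca => cccbcaaca => cccbcaba
  | cacc => cbc
  | baabccba => baaaba
  | cabaccaaba => cabbcaaba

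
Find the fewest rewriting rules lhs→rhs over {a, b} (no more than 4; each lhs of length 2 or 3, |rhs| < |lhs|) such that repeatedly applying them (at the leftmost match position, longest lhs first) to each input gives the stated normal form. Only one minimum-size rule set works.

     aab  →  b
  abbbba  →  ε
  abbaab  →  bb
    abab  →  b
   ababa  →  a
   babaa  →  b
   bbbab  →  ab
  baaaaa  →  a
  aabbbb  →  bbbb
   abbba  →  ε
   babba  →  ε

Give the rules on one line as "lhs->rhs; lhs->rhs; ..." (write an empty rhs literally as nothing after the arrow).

aa->; ba->a; baa->ab

  | aab => b
  | abbbba => abbba => abba => aba => aa => ε
  | abbaab => ababb => aabb => bb
  | abab => aab => b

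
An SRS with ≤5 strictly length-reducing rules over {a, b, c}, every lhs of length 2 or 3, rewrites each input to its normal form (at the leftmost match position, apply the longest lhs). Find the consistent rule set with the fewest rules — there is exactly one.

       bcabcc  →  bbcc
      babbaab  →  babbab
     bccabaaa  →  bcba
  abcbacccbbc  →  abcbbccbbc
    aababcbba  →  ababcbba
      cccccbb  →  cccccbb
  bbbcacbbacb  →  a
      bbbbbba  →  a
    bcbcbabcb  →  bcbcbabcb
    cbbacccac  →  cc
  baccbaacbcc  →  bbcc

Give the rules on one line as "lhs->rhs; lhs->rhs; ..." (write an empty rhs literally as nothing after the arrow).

  | bcabcc => bbcc
  | babbaab => babbab
  | bccabaaa => bcbaaa => bcbaa => bcba
  | abcbacccbbc => abcbbccbbc

aa->a; ac->b; bbb->a; ca->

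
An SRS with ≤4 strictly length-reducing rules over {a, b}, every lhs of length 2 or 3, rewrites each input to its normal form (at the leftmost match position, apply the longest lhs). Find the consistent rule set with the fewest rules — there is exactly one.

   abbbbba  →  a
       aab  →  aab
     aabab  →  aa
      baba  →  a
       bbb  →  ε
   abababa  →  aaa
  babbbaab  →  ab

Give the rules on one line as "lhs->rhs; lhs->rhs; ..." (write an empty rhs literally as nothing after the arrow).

  | abbbbba => abba => a
  | aab
  | aabab => aa
  | baba => a

ba->a; bab->; bba->; bbb->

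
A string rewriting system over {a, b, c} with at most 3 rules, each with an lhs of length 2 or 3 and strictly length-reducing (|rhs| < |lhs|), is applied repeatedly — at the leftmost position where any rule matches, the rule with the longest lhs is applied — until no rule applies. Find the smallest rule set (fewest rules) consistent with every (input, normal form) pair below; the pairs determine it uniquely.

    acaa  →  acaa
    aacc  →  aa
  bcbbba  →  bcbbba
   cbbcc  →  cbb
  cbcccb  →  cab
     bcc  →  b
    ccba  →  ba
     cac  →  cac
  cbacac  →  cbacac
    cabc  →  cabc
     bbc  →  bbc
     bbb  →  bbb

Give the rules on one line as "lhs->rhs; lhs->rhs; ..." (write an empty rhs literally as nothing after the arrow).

cbc->ca; cc->

  | acaa
  | aacc => aa
  | bcbbba
  | cbbcc => cbb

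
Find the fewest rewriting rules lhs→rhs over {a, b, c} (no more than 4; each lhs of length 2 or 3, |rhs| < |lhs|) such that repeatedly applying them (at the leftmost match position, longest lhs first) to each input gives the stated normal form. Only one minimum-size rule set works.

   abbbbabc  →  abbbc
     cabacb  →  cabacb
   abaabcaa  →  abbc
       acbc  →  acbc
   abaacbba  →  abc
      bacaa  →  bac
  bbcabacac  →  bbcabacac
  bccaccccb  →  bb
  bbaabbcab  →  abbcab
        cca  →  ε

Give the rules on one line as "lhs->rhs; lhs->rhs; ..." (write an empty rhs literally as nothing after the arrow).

  | abbbbabc => abbbc
  | cabacb
  | abaabcaa => abbcaa => abbc
  | acbc

aa->; bba->; cc->a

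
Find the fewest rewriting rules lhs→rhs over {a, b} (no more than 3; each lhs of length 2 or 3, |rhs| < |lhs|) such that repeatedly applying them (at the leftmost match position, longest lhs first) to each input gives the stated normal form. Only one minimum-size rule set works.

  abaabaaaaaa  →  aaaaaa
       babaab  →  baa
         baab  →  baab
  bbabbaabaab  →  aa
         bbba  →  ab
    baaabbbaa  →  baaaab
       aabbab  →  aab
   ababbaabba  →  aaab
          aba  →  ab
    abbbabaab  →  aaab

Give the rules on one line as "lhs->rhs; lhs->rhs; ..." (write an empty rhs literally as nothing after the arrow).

  | abaabaaaaaa => ababaaaaaa => abbaaaaaa => aaaaaa
  | babaab => babab => babb => baa
  | baab
  | bbabbaabaab => bbaabaab => abaab => abab => abb => aa

aba->ab; bb->a; bba->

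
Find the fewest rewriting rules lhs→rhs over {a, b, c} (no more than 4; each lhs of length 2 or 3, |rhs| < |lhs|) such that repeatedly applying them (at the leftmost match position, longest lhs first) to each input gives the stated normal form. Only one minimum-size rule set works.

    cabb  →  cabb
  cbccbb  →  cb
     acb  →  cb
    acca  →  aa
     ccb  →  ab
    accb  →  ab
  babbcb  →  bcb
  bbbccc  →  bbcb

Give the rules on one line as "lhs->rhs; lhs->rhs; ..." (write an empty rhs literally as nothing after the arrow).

ac->c; bab->; bac->cb; cc->a

  | cabb
  | cbccbb => cbabb => cb
  | acb => cb
  | acca => cca => aa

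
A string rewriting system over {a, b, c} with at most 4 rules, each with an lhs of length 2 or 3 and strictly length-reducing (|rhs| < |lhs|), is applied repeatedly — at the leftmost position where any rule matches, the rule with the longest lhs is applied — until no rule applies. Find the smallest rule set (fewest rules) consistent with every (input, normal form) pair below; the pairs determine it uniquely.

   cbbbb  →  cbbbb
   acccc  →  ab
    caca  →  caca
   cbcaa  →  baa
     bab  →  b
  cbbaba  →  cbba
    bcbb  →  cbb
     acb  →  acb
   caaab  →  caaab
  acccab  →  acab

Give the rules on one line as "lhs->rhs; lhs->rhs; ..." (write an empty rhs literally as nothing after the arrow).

bab->b; bc->c; cc->b

  | cbbbb
  | acccc => abcc => acc => ab
  | caca
  | cbcaa => ccaa => baa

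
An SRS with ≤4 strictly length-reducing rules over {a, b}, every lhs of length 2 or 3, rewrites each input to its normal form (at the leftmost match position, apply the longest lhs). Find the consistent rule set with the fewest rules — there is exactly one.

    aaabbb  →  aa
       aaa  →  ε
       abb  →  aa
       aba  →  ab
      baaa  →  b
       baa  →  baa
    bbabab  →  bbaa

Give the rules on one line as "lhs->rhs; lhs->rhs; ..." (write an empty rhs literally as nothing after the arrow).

aaa->; aba->ab; abb->aa; bbb->aa

  | aaabbb => bbb => aa
  | aaa => ε
  | abb => aa
  | aba => ab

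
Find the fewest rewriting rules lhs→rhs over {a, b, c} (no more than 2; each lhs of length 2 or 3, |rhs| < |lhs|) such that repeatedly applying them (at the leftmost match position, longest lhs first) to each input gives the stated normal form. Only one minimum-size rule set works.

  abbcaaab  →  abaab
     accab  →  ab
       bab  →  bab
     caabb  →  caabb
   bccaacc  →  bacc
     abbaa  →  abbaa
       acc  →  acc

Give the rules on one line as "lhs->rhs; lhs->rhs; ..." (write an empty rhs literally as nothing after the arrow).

  | abbcaaab => abaab
  | accab => ab
  | bab
  | caabb

bca->; cca->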